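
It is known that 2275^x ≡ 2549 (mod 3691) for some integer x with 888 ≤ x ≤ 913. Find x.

Compute 2275^888 mod 3691 = 1531, then multiply by 2275 repeatedly:
  2275^888=1531  2275^889=2412  2275^890=2474  2275^891=3266  2275^892=167
  2275^893=3443  2275^894=523  2275^895=1323  2275^896=1660  2275^897=607
  2275^898=491  2275^899=2343  2275^900=521  2275^901=464  2275^902=3665
  2275^903=3597  2275^904=228  2275^905=1960  2275^906=272  2275^907=2403
  2275^908=454  2275^909=3061  2275^910=2549
Found 2549 at exponent 910.

910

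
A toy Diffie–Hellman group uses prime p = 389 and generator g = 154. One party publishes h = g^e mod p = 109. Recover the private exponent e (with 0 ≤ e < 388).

Baby-step giant-step with m = ceil(sqrt(388)) = 20.
Baby table (154^j mod 389 for j=0..19):
  0:1  1:154  2:376  3:332  4:169  5:352  6:137  7:92
  8:164  9:360  10:202  11:377  12:97  13:156  14:295  15:306
  16:55  17:301  18:63  19:366
Giant step factor: 154^(-20) ≡ 370 (mod 389).
Scan 109·370^i mod 389 for i = 0, 1, …:
  i=0: 109   i=1: 263   i=2: 60   i=3: 27
  i=4: 265   i=5: 22   i=6: 360
Match at i=6, j=9: e = 6·20 + 9 = 129.

129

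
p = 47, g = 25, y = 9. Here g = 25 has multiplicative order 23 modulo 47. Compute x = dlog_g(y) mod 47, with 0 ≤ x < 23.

20

Successive powers of 25 modulo 47:
  25^0=1  25^1=25  25^2=14  25^3=21  25^4=8  25^5=12
  25^6=18  25^7=27  25^8=17  25^9=2  25^10=3  25^11=28
  25^12=42  25^13=16  25^14=24  25^15=36  25^16=7  25^17=34
  25^18=4  25^19=6  25^20=9
So 25^20 ≡ 9 (mod 47), giving x = 20.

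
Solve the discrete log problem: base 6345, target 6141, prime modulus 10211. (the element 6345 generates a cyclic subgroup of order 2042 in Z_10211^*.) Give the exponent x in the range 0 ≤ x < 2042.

Baby-step giant-step with m = ceil(sqrt(2042)) = 46.
Baby table (6345^j mod 10211 for j=0..45):
  0:1  1:6345  2:7263  3:1492  4:1143  5:2525  6:66  7:119
  8:9652  9:6573  10:3961  11:3274  12:4356  13:7854  14:3950  15:4956
  16:6151  17:1653  18:1588  19:7814  20:5425  21:344  22:7737  23:6988
  24:2698  25:5174  26:665  27:2282  28:92  29:1713  30:4481  31:4521
  32:3046  33:7658  34:6072  35:737  36:9838  37:2267  38:7027  39:5089
  40:2523  41:7798  42:6015  43:6668  44:4287  45:9122
Giant step factor: 6345^(-46) ≡ 5112 (mod 10211).
Scan 6141·5112^i mod 10211 for i = 0, 1, …:
  i=0: 6141   i=1: 4178   i=2: 6735   i=3: 8039
  i=4: 6304   i=5: 132   i=6: 858   i=7: 5577
  i=8: 512   i=9: 3328     …   i=37: 1015
  i=38: 1492
Match at i=38, j=3: x = 38·46 + 3 = 1751.

1751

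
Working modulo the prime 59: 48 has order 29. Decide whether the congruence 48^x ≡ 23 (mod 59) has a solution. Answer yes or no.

no

23 ∈ ⟨48⟩ iff 23^29 ≡ 1 (mod 59), since |⟨48⟩| = 29.
23^29 mod 59 = 58.
Since 58 ≠ 1, 23 does not lie in the subgroup.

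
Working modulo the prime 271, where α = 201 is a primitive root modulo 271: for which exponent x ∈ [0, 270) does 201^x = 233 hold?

Baby-step giant-step with m = ceil(sqrt(270)) = 17.
Baby table (201^j mod 271 for j=0..16):
  0:1  1:201  2:22  3:86  4:213  5:266  6:79  7:161
  8:112  9:19  10:25  11:147  12:8  13:253  14:176  15:146
  16:78
Giant step factor: 201^(-17) ≡ 210 (mod 271).
Scan 233·210^i mod 271 for i = 0, 1, …:
  i=0: 233   i=1: 150   i=2: 64   i=3: 161
Match at i=3, j=7: x = 3·17 + 7 = 58.

58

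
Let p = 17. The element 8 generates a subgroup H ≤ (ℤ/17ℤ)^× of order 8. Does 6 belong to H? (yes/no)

no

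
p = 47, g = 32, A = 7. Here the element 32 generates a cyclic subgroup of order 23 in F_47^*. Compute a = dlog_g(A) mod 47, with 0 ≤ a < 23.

7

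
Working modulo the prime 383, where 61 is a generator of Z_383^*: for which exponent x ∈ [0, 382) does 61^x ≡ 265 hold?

94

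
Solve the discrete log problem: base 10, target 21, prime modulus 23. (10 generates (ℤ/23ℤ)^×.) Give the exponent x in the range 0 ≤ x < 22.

19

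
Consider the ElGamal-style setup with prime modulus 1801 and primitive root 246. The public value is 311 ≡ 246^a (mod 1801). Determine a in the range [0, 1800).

Baby-step giant-step with m = ceil(sqrt(1800)) = 43.
Baby table (246^j mod 1801 for j=0..42):
  0:1  1:246  2:1083  3:1671  4:438  5:1489  6:691  7:692
  8:938  9:220  10:90  11:528  12:216  13:907  14:1599  15:736
  16:956  17:1046  18:1574  19:1790  20:896  21:694  22:1430  23:585
  24:1631  25:1404  26:1393  27:488  28:1182  29:811  30:1396  31:1226
  32:829  33:421  34:909  35:290  36:1101  37:696  38:121  39:950
  40:1371  41:479  42:769
Giant step factor: 246^(-43) ≡ 1540 (mod 1801).
Scan 311·1540^i mod 1801 for i = 0, 1, …:
  i=0: 311   i=1: 1675   i=2: 468   i=3: 320
  i=4: 1127   i=5: 1217   i=6: 1140   i=7: 1426
  i=8: 621   i=9: 9     …   i=17: 128
  i=18: 811
Match at i=18, j=29: a = 18·43 + 29 = 803.

803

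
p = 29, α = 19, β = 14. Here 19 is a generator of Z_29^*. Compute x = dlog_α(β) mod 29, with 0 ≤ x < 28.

Successive powers of 19 modulo 29:
  19^0=1  19^1=19  19^2=13  19^3=15  19^4=24  19^5=21
  19^6=22  19^7=12  19^8=25  19^9=11  19^10=6  19^11=27
  19^12=20  19^13=3  19^14=28  19^15=10  19^16=16  19^17=14
So 19^17 ≡ 14 (mod 29), giving x = 17.

17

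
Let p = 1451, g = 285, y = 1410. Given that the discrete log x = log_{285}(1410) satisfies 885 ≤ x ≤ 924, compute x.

913

Compute 285^885 mod 1451 = 521, then multiply by 285 repeatedly:
  285^885=521  285^886=483  285^887=1261  285^888=988  285^889=86
  285^890=1294  285^891=236  285^892=514  285^893=1390  285^894=27
  285^895=440  285^896=614  285^897=870  285^898=1280  285^899=599
  285^900=948  285^901=294  285^902=1083  285^903=1043  285^904=1251
  285^905=1040  285^906=396  285^907=1133  285^908=783  285^909=1152
  285^910=394  285^911=563  285^912=845  285^913=1410
Found 1410 at exponent 913.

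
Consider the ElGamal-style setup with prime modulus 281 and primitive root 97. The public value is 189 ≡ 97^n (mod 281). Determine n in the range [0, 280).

Baby-step giant-step with m = ceil(sqrt(280)) = 17.
Baby table (97^j mod 281 for j=0..16):
  0:1  1:97  2:136  3:266  4:231  5:208  6:225  7:188
  8:252  9:278  10:271  11:154  12:45  13:150  14:219  15:168
  16:279
Giant step factor: 97^(-17) ≡ 42 (mod 281).
Scan 189·42^i mod 281 for i = 0, 1, …:
  i=0: 189   i=1: 70   i=2: 130   i=3: 121
  i=4: 24   i=5: 165   i=6: 186   i=7: 225
Match at i=7, j=6: n = 7·17 + 6 = 125.

125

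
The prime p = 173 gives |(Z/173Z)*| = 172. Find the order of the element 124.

The order of 124 must divide p − 1 = 172 = 2^2 · 43.
Divisors: 1, 2, 4, 43, 86, 172.
Check each in increasing order: 124^1 ≡ 124;  124^2 ≡ 152;  124^4 ≡ 95;  124^43 ≡ 1.
Smallest exponent giving 1 is 43.

43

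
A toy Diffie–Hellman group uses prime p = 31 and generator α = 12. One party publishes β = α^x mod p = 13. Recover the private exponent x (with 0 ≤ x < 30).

29

Successive powers of 12 modulo 31:
  12^0=1  12^1=12  12^2=20  12^3=23  12^4=28  12^5=26
  12^6=2  12^7=24  12^8=9  12^9=15  12^10=25  12^11=21
  12^12=4  12^13=17  12^14=18  12^15=30  12^16=19  12^17=11
  12^18=8  12^19=3  12^20=5  12^21=29  12^22=7  12^23=22
  12^24=16  12^25=6  12^26=10  12^27=27  12^28=14  12^29=13
So 12^29 ≡ 13 (mod 31), giving x = 29.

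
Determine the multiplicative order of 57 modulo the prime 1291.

1290

The order of 57 must divide p − 1 = 1290 = 2 · 3 · 5 · 43.
Divisors: 1, 2, 3, 5, 6, 10, 15, 30, 43, 86, 129, 215, 258, 430, 645, 1290.
Check each in increasing order: 57^1 ≡ 57;  57^2 ≡ 667;  57^3 ≡ 580;  57^5 ≡ 851;  57^6 ≡ 740;  57^10 ≡ 1241;  57^15 ≡ 53;  57^30 ≡ 227;  57^43 ≡ 1100;  57^86 ≡ 333;  57^129 ≡ 947;  57^215 ≡ 347;  57^258 ≡ 855;  57^430 ≡ 346;  57^645 ≡ 1290;  57^1290 ≡ 1.
Smallest exponent giving 1 is 1290.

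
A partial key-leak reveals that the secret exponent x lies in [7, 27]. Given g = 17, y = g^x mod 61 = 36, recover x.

Compute 17^7 mod 61 = 30, then multiply by 17 repeatedly:
  17^7=30  17^8=22  17^9=8  17^10=14  17^11=55
  17^12=20  17^13=35  17^14=46  17^15=50  17^16=57
  17^17=54  17^18=3  17^19=51  17^20=13  17^21=38
  17^22=36
Found 36 at exponent 22.

22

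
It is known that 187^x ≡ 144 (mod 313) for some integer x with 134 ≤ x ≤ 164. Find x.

Compute 187^134 mod 313 = 225, then multiply by 187 repeatedly:
  187^134=225  187^135=133  187^136=144
Found 144 at exponent 136.

136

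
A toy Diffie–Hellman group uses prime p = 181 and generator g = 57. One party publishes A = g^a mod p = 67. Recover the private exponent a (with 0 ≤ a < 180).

Baby-step giant-step with m = ceil(sqrt(180)) = 14.
Baby table (57^j mod 181 for j=0..13):
  0:1  1:57  2:172  3:30  4:81  5:92  6:176  7:77
  8:45  9:31  10:138  11:83  12:25  13:158
Giant step factor: 57^(-14) ≡ 37 (mod 181).
Scan 67·37^i mod 181 for i = 0, 1, …:
  i=0: 67   i=1: 126   i=2: 137   i=3: 1
Match at i=3, j=0: a = 3·14 + 0 = 42.

42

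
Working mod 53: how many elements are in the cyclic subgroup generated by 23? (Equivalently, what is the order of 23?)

The order of 23 must divide p − 1 = 52 = 2^2 · 13.
Divisors: 1, 2, 4, 13, 26, 52.
Check each in increasing order: 23^1 ≡ 23;  23^2 ≡ 52;  23^4 ≡ 1.
Smallest exponent giving 1 is 4.

4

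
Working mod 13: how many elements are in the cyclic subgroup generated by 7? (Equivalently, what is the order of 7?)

12

The order of 7 must divide p − 1 = 12 = 2^2 · 3.
Divisors: 1, 2, 3, 4, 6, 12.
Check each in increasing order: 7^1 ≡ 7;  7^2 ≡ 10;  7^3 ≡ 5;  7^4 ≡ 9;  7^6 ≡ 12;  7^12 ≡ 1.
Smallest exponent giving 1 is 12.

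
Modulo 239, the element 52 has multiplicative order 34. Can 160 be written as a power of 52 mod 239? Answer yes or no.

160 ∈ ⟨52⟩ iff 160^34 ≡ 1 (mod 239), since |⟨52⟩| = 34.
160^34 mod 239 = 10.
Since 10 ≠ 1, 160 does not lie in the subgroup.

no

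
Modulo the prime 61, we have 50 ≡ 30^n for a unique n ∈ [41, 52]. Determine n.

45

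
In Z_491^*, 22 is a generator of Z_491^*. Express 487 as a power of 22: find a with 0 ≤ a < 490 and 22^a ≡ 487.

Baby-step giant-step with m = ceil(sqrt(490)) = 23.
Baby table (22^j mod 491 for j=0..22):
  0:1  1:22  2:484  3:337  4:49  5:96  6:148  7:310
  8:437  9:285  10:378  11:460  12:300  13:217  14:355  15:445
  16:461  17:322  18:210  19:201  20:3  21:66  22:470
Giant step factor: 22^(-23) ≡ 254 (mod 491).
Scan 487·254^i mod 491 for i = 0, 1, …:
  i=0: 487   i=1: 457   i=2: 202   i=3: 244
  i=4: 110   i=5: 444   i=6: 337
Match at i=6, j=3: a = 6·23 + 3 = 141.

141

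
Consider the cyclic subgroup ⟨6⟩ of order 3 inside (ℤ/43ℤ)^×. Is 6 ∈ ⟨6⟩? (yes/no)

yes

⟨6⟩ has order 3; its elements mod 43 are {1, 6, 36}.
6 is in this set.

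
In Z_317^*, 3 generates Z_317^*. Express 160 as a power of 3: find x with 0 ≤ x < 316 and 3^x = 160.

Baby-step giant-step with m = ceil(sqrt(316)) = 18.
Baby table (3^j mod 317 for j=0..17):
  0:1  1:3  2:9  3:27  4:81  5:243  6:95  7:285
  8:221  9:29  10:87  11:261  12:149  13:130  14:73  15:219
  16:23  17:69
Giant step factor: 3^(-18) ≡ 268 (mod 317).
Scan 160·268^i mod 317 for i = 0, 1, …:
  i=0: 160   i=1: 85   i=2: 273   i=3: 254
  i=4: 234   i=5: 263   i=6: 110   i=7: 316
  i=8: 49   i=9: 135     …   i=14: 212
  i=15: 73
Match at i=15, j=14: x = 15·18 + 14 = 284.

284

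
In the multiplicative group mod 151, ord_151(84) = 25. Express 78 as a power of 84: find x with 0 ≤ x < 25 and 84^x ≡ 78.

9

Successive powers of 84 modulo 151:
  84^0=1  84^1=84  84^2=110  84^3=29  84^4=20  84^5=19
  84^6=86  84^7=127  84^8=98  84^9=78
So 84^9 ≡ 78 (mod 151), giving x = 9.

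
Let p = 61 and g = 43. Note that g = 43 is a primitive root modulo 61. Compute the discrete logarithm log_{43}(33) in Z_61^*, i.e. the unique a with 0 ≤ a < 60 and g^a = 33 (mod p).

27

Baby-step giant-step with m = ceil(sqrt(60)) = 8.
Baby table (43^j mod 61 for j=0..7):
  0:1  1:43  2:19  3:24  4:56  5:29  6:27  7:2
Giant step factor: 43^(-8) ≡ 22 (mod 61).
Scan 33·22^i mod 61 for i = 0, 1, …:
  i=0: 33   i=1: 55   i=2: 51   i=3: 24
Match at i=3, j=3: a = 3·8 + 3 = 27.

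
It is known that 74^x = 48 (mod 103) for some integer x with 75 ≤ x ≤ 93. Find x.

79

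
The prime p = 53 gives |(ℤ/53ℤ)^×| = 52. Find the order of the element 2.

52

The order of 2 must divide p − 1 = 52 = 2^2 · 13.
Divisors: 1, 2, 4, 13, 26, 52.
Check each in increasing order: 2^1 ≡ 2;  2^2 ≡ 4;  2^4 ≡ 16;  2^13 ≡ 30;  2^26 ≡ 52;  2^52 ≡ 1.
Smallest exponent giving 1 is 52.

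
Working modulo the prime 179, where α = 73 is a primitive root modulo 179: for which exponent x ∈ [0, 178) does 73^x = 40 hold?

Baby-step giant-step with m = ceil(sqrt(178)) = 14.
Baby table (73^j mod 179 for j=0..13):
  0:1  1:73  2:138  3:50  4:70  5:98  6:173  7:99
  8:67  9:58  10:117  11:128  12:36  13:122
Giant step factor: 73^(-14) ≡ 61 (mod 179).
Scan 40·61^i mod 179 for i = 0, 1, …:
  i=0: 40   i=1: 113   i=2: 91   i=3: 2
  i=4: 122
Match at i=4, j=13: x = 4·14 + 13 = 69.

69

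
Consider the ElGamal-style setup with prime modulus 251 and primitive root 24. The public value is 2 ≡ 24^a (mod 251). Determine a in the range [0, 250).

35

Baby-step giant-step with m = ceil(sqrt(250)) = 16.
Baby table (24^j mod 251 for j=0..15):
  0:1  1:24  2:74  3:19  4:205  5:151  6:110  7:130
  8:108  9:82  10:211  11:44  12:52  13:244  14:83  15:235
Giant step factor: 24^(-16) ≡ 117 (mod 251).
Scan 2·117^i mod 251 for i = 0, 1, …:
  i=0: 2   i=1: 234   i=2: 19
Match at i=2, j=3: a = 2·16 + 3 = 35.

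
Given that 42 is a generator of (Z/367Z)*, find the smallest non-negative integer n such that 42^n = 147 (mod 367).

Baby-step giant-step with m = ceil(sqrt(366)) = 20.
Baby table (42^j mod 367 for j=0..19):
  0:1  1:42  2:296  3:321  4:270  5:330  6:281  7:58
  8:234  9:286  10:268  11:246  12:56  13:150  14:61  15:360
  16:73  17:130  18:322  19:312
Giant step factor: 42^(-20) ≡ 350 (mod 367).
Scan 147·350^i mod 367 for i = 0, 1, …:
  i=0: 147   i=1: 70   i=2: 278   i=3: 45
  i=4: 336   i=5: 160   i=6: 216   i=7: 365
  i=8: 34   i=9: 156   i=10: 284   i=11: 310
  i=12: 235   i=13: 42
Match at i=13, j=1: n = 13·20 + 1 = 261.

261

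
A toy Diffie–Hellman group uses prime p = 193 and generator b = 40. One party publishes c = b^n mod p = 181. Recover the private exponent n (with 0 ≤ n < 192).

Baby-step giant-step with m = ceil(sqrt(192)) = 14.
Baby table (40^j mod 193 for j=0..13):
  0:1  1:40  2:56  3:117  4:48  5:183  6:179  7:19
  8:181  9:99  10:100  11:140  12:3  13:120
Giant step factor: 40^(-14) ≡ 54 (mod 193).
Scan 181·54^i mod 193 for i = 0, 1, …:
  i=0: 181
Match at i=0, j=8: n = 0·14 + 8 = 8.

8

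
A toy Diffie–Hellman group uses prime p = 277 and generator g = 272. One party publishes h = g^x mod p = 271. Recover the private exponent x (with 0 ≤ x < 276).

Baby-step giant-step with m = ceil(sqrt(276)) = 17.
Baby table (272^j mod 277 for j=0..16):
  0:1  1:272  2:25  3:152  4:71  5:199  6:113  7:266
  8:55  9:2  10:267  11:50  12:27  13:142  14:121  15:226
  16:255
Giant step factor: 272^(-17) ≡ 68 (mod 277).
Scan 271·68^i mod 277 for i = 0, 1, …:
  i=0: 271   i=1: 146   i=2: 233   i=3: 55
Match at i=3, j=8: x = 3·17 + 8 = 59.

59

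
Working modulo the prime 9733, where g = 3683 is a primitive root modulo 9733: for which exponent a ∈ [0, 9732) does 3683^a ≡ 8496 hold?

1912

Baby-step giant-step with m = ceil(sqrt(9732)) = 99.
Baby table (3683^j mod 9733 for j=0..98):
  0:1  1:3683  2:6420  3:3403  4:6878  5:6408  6:7872  7:7702
  8:4504  9:3200  10:8670  11:7370  12:8106  13:3287  14:7902  15:1396
  16:2444  17:7960  18:884  19:4950  20:941  21:755  22:6760  23:66
  24:9486  25:5201  26:739  27:6230  28:4409  29:3703  30:2216  31:5274
  32:6807  33:7706  34:9503  35:9414  36:2816  37:5683  38:4539  39:5576
  40:9511  41:9679  42:5511  43:3708  44:1165  45:8175  46:4356  47:3164
  48:2611  49:109  50:2394  51:8737  52:1073  53:261  54:7429  55:1544
  56:2480  57:4286  58:8145  59:929  60:5224  61:7584  62:7895  63:4814
  64:6169  65:3605  66:1403  67:8759  68:4235  69:5239  70:4431  71:6865
  72:7194  73:2276  74:2395  75:2687  76:7493  77:3664  78:4574  79:7952
  80:619  81:2255  82:2916  83:4129  84:4161  85:5221  86:6268  87:8101
  88:4338  89:5001  90:3847  91:6986  92:5119  93:456  94:5372  95:7620
  96:4221  97:2342  98:2148
Giant step factor: 3683^(-99) ≡ 3123 (mod 9733).
Scan 8496·3123^i mod 9733 for i = 0, 1, …:
  i=0: 8496   i=1: 850   i=2: 7174   i=3: 8769
  i=4: 6658   i=5: 3246   i=6: 5205   i=7: 1105
  i=8: 5433   i=9: 2640     …   i=18: 2470
  i=19: 5274
Match at i=19, j=31: a = 19·99 + 31 = 1912.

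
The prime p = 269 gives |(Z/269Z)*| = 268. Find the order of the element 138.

134

The order of 138 must divide p − 1 = 268 = 2^2 · 67.
Divisors: 1, 2, 4, 67, 134, 268.
Check each in increasing order: 138^1 ≡ 138;  138^2 ≡ 214;  138^4 ≡ 66;  138^67 ≡ 268;  138^134 ≡ 1.
Smallest exponent giving 1 is 134.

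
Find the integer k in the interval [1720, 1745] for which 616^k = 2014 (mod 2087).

Compute 616^1720 mod 2087 = 1762, then multiply by 616 repeatedly:
  616^1720=1762  616^1721=152  616^1722=1804  616^1723=980  616^1724=537
  616^1725=1046  616^1726=1540  616^1727=1142  616^1728=153  616^1729=333
  616^1730=602  616^1731=1433  616^1732=2014
Found 2014 at exponent 1732.

1732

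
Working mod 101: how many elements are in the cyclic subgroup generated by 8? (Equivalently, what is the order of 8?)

The order of 8 must divide p − 1 = 100 = 2^2 · 5^2.
Divisors: 1, 2, 4, 5, 10, 20, 25, 50, 100.
Check each in increasing order: 8^1 ≡ 8;  8^2 ≡ 64;  8^4 ≡ 56;  8^5 ≡ 44;  8^10 ≡ 17;  8^20 ≡ 87;  8^25 ≡ 91;  8^50 ≡ 100;  8^100 ≡ 1.
Smallest exponent giving 1 is 100.

100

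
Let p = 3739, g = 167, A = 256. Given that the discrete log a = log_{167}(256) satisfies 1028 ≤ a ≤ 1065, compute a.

Compute 167^1028 mod 3739 = 2036, then multiply by 167 repeatedly:
  167^1028=2036  167^1029=3502  167^1030=1550  167^1031=859  167^1032=1371
  167^1033=878  167^1034=805  167^1035=3570  167^1036=1689  167^1037=1638
  167^1038=599  167^1039=2819  167^1040=3398  167^1041=2877  167^1042=1867
  167^1043=1452  167^1044=3188  167^1045=1458  167^1046=451  167^1047=537
  167^1048=3682  167^1049=1698  167^1050=3141  167^1051=1087  167^1052=2057
  167^1053=3270  167^1054=196  167^1055=2820  167^1056=3565  167^1057=854
  167^1058=536  167^1059=3515  167^1060=3721  167^1061=733  167^1062=2763
  167^1063=1524  167^1064=256
Found 256 at exponent 1064.

1064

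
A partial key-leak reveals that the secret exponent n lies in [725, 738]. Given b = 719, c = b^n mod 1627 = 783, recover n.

726

Compute 719^725 mod 1627 = 689, then multiply by 719 repeatedly:
  719^725=689  719^726=783
Found 783 at exponent 726.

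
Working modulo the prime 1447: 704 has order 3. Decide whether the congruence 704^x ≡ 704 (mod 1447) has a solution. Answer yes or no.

yes

⟨704⟩ has order 3; its elements mod 1447 are {1, 704, 742}.
704 is in this set.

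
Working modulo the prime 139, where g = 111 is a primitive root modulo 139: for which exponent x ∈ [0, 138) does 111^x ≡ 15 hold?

25

Successive powers of 111 modulo 139:
  111^0=1  111^1=111  111^2=89  111^3=10  111^4=137  111^5=56
  111^6=100  111^7=119  111^8=4  111^9=27  111^10=78  111^11=40
  111^12=131  111^13=85  111^14=122  111^15=59  111^16=16  111^17=108
  111^18=34  111^19=21  111^20=107  111^21=62  111^22=71  111^23=97
  111^24=64  111^25=15
So 111^25 ≡ 15 (mod 139), giving x = 25.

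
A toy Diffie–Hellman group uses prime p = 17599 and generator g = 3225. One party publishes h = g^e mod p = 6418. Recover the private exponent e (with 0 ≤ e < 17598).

11588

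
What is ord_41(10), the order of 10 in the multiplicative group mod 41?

5

The order of 10 must divide p − 1 = 40 = 2^3 · 5.
Divisors: 1, 2, 4, 5, 8, 10, 20, 40.
Check each in increasing order: 10^1 ≡ 10;  10^2 ≡ 18;  10^4 ≡ 37;  10^5 ≡ 1.
Smallest exponent giving 1 is 5.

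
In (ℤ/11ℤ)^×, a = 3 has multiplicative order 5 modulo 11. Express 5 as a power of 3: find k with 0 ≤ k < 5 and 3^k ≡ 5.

3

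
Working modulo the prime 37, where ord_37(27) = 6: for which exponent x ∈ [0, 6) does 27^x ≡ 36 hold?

Successive powers of 27 modulo 37:
  27^0=1  27^1=27  27^2=26  27^3=36
So 27^3 ≡ 36 (mod 37), giving x = 3.

3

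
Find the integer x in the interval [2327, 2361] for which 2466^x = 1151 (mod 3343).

2332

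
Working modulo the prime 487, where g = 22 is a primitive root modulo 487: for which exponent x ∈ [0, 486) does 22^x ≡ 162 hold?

484

Baby-step giant-step with m = ceil(sqrt(486)) = 23.
Baby table (22^j mod 487 for j=0..22):
  0:1  1:22  2:484  3:421  4:9  5:198  6:460  7:380
  8:81  9:321  10:244  11:11  12:242  13:454  14:248  15:99
  16:230  17:190  18:284  19:404  20:122  21:249  22:121
Giant step factor: 22^(-23) ≡ 118 (mod 487).
Scan 162·118^i mod 487 for i = 0, 1, …:
  i=0: 162   i=1: 123   i=2: 391   i=3: 360
  i=4: 111   i=5: 436   i=6: 313   i=7: 409
  i=8: 49   i=9: 425     …   i=20: 124
  i=21: 22
Match at i=21, j=1: x = 21·23 + 1 = 484.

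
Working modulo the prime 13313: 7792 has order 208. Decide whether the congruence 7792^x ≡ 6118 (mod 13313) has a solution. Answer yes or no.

6118 ∈ ⟨7792⟩ iff 6118^208 ≡ 1 (mod 13313), since |⟨7792⟩| = 208.
6118^208 mod 13313 = 8983.
Since 8983 ≠ 1, 6118 does not lie in the subgroup.

no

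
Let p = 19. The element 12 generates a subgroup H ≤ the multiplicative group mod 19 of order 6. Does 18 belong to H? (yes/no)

yes

⟨12⟩ has order 6; its elements mod 19 are {1, 7, 8, 11, 12, 18}.
18 is in this set.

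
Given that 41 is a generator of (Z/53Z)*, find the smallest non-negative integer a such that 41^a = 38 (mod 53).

Successive powers of 41 modulo 53:
  41^0=1  41^1=41  41^2=38
So 41^2 ≡ 38 (mod 53), giving a = 2.

2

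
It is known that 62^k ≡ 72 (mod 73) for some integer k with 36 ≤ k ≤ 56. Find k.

36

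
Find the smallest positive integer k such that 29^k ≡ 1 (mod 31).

10

The order of 29 must divide p − 1 = 30 = 2 · 3 · 5.
Divisors: 1, 2, 3, 5, 6, 10, 15, 30.
Check each in increasing order: 29^1 ≡ 29;  29^2 ≡ 4;  29^3 ≡ 23;  29^5 ≡ 30;  29^6 ≡ 2;  29^10 ≡ 1.
Smallest exponent giving 1 is 10.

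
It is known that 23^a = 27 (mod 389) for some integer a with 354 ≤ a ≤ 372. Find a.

Compute 23^354 mod 389 = 59, then multiply by 23 repeatedly:
  23^354=59  23^355=190  23^356=91  23^357=148  23^358=292
  23^359=103  23^360=35  23^361=27
Found 27 at exponent 361.

361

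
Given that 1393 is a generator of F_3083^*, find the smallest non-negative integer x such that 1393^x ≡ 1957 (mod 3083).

2731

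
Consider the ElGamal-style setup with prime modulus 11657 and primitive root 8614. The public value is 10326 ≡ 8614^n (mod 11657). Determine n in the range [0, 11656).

Baby-step giant-step with m = ceil(sqrt(11656)) = 108.
Baby table (8614^j mod 11657 for j=0..107):
  0:1  1:8614  2:4191  3:11202  4:9039  5:4843  6:8856  7:2176
  8:11265  9:3842  10:765  11:3505  12:440  13:1635  14:2234  15:9626
  16:2123  17:9346  18:3202  19:1566  20:2375  21:215  22:10204  23:3476
  24:7088  25:8323  26:3772  27:3949  28:1560  29:8976  30:10040  31:1277
  32:7527  33:1344  34:1815  35:2373  36:6301  37:1822  38:4386  39:667
  40:10294  41:9374  42:11254  43:2344  44:1292  45:8510  46:5924  47:6647
  48:9731  49:9004  50:6435  51:2055  52:6444  53:9639  54:9192  55:5544
  56:8944  57:2503  58:7049  59:10430  60:3521  61:10037  62:10406  63:6611
  64:2709  65:9669  66:11158  67:3047  68:6951  69:5562  70:798  71:7999
  72:10516  73:9934  74:9096  75:6247  76:2946  77:11212  78:1923  79:125
  80:4306  81:10967  82:1410  83:10803  84:10868  85:11242  86:3889  87:9285
  88:2313  89:2369  90:6816  91:8372  92:6206  93:11139  94:2579  95:8921
  96:2550  97:3912  98:9238  99:5450  100:3561  101:4887  102:3191  103:68
  104:2902  105:5220  106:4031  107:8488
Giant step factor: 8614^(-108) ≡ 8054 (mod 11657).
Scan 10326·8054^i mod 11657 for i = 0, 1, …:
  i=0: 10326   i=1: 4566   i=2: 8386   i=3: 186
  i=4: 5948   i=5: 6579   i=6: 6201   i=7: 4266
  i=8: 5185   i=9: 4616     …   i=75: 7998
  i=76: 10967
Match at i=76, j=81: n = 76·108 + 81 = 8289.

8289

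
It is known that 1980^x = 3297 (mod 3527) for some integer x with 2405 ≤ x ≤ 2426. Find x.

2423

Compute 1980^2405 mod 3527 = 3048, then multiply by 1980 repeatedly:
  1980^2405=3048  1980^2406=343  1980^2407=1956  1980^2408=234  1980^2409=1283
  1980^2410=900  1980^2411=865  1980^2412=2105  1980^2413=2513  1980^2414=2670
  1980^2415=3154  1980^2416=2130  1980^2417=2635  1980^2418=867  1980^2419=2538
  1980^2420=2792  1980^2421=1351  1980^2422=1514  1980^2423=3297
Found 3297 at exponent 2423.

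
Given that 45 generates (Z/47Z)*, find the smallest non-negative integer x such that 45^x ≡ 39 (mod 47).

Baby-step giant-step with m = ceil(sqrt(46)) = 7.
Baby table (45^j mod 47 for j=0..6):
  0:1  1:45  2:4  3:39  4:16  5:15  6:17
Giant step factor: 45^(-7) ≡ 29 (mod 47).
Scan 39·29^i mod 47 for i = 0, 1, …:
  i=0: 39
Match at i=0, j=3: x = 0·7 + 3 = 3.

3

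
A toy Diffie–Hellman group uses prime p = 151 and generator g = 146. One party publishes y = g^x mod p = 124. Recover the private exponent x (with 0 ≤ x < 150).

Baby-step giant-step with m = ceil(sqrt(150)) = 13.
Baby table (146^j mod 151 for j=0..12):
  0:1  1:146  2:25  3:26  4:21  5:46  6:72  7:93
  8:139  9:60  10:2  11:141  12:50
Giant step factor: 146^(-13) ≡ 61 (mod 151).
Scan 124·61^i mod 151 for i = 0, 1, …:
  i=0: 124   i=1: 14   i=2: 99   i=3: 150
  i=4: 90   i=5: 54   i=6: 123   i=7: 104
  i=8: 2
Match at i=8, j=10: x = 8·13 + 10 = 114.

114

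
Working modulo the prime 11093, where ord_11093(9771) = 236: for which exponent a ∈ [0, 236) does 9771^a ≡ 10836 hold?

Baby-step giant-step with m = ceil(sqrt(236)) = 16.
Baby table (9771^j mod 11093 for j=0..15):
  0:1  1:9771  2:6083  3:699  4:7734  5:3398  6:509  7:3775
  8:1300  9:815  10:9684  11:10167  12:3942  13:2386  14:7213  15:4394
Giant step factor: 9771^(-16) ≡ 5980 (mod 11093).
Scan 10836·5980^i mod 11093 for i = 0, 1, …:
  i=0: 10836   i=1: 5067   i=2: 5677   i=3: 3880
  i=4: 6937   i=5: 6533   i=6: 8887   i=7: 8790
  i=8: 5566   i=9: 5680   i=10: 10727   i=11: 7734
Match at i=11, j=4: a = 11·16 + 4 = 180.

180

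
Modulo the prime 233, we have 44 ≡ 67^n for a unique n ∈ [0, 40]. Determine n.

31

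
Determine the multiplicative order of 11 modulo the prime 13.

12

The order of 11 must divide p − 1 = 12 = 2^2 · 3.
Divisors: 1, 2, 3, 4, 6, 12.
Check each in increasing order: 11^1 ≡ 11;  11^2 ≡ 4;  11^3 ≡ 5;  11^4 ≡ 3;  11^6 ≡ 12;  11^12 ≡ 1.
Smallest exponent giving 1 is 12.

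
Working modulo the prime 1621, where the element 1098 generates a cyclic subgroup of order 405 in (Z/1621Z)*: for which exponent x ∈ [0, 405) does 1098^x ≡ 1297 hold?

308

Baby-step giant-step with m = ceil(sqrt(405)) = 21.
Baby table (1098^j mod 1621 for j=0..20):
  0:1  1:1098  2:1201  3:825  4:1332  5:394  6:1426  7:1483
  8:850  9:1225  10:1241  11:978  12:742  13:974  14:1213  15:1033
  16:1155  17:568  18:1200  19:1348  20:131
Giant step factor: 1098^(-21) ≡ 598 (mod 1621).
Scan 1297·598^i mod 1621 for i = 0, 1, …:
  i=0: 1297   i=1: 768   i=2: 521   i=3: 326
  i=4: 428   i=5: 1447   i=6: 1313   i=7: 610
  i=8: 55   i=9: 470     …   i=13: 780
  i=14: 1213
Match at i=14, j=14: x = 14·21 + 14 = 308.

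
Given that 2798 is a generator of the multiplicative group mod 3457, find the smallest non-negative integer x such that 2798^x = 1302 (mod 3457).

Baby-step giant-step with m = ceil(sqrt(3456)) = 59.
Baby table (2798^j mod 3457 for j=0..58):
  0:1  1:2798  2:2156  3:23  4:2128  5:1190  6:529  7:546
  8:3171  9:1796  10:2187  11:336  12:3281  13:1903  14:814  15:2866
  16:2285  17:1437  18:235  19:700  20:1938  21:1948  22:2272  23:3090
  24:3320  25:401  26:1930  27:306  28:2309  29:2906  30:124  31:1252
  32:1155  33:2852  34:1140  35:2366  36:3370  37:2021  38:2563  39:1456
  40:1542  41:180  42:2375  43:896  44:683  45:2770  46:3323  47:1881
  48:1484  49:375  50:1779  51:3019  52:1711  53:2890  54:297  55:1326
  56:787  57:3374  58:2842
Giant step factor: 2798^(-59) ≡ 2436 (mod 3457).
Scan 1302·2436^i mod 3457 for i = 0, 1, …:
  i=0: 1302   i=1: 1603   i=2: 1955   i=3: 2091
  i=4: 1515   i=5: 1921   i=6: 2235   i=7: 3142
  i=8: 114   i=9: 1144     …   i=26: 3380
  i=27: 2563
Match at i=27, j=38: x = 27·59 + 38 = 1631.

1631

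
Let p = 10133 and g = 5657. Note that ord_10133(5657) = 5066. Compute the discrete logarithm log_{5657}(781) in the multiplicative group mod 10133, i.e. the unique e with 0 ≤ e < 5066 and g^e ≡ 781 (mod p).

1162

Baby-step giant-step with m = ceil(sqrt(5066)) = 72.
Baby table (5657^j mod 10133 for j=0..71):
  0:1  1:5657  2:1635  3:7899  4:8246  5:5423  6:5320  7:230
  8:4086  9:1129  10:2963  11:1709  12:931  13:7640  14:2235  15:7544
  16:6345  17:2579  18:8016  19:1337  20:4191  21:7400  22:2377  23:198
  24:5456  25:9607  26:3520  27:1295  28:9789  29:9661  30:5008  31:8521
  32:616  33:9093  34:3993  35:1944  36:2903  37:6811  38:4161  39:9951
  40:3992  41:6420  42:1268  43:9045  44:6048  45:4528  46:8805  47:6190
  48:7315  49:7916  50:3085  51:2819  52:7874  53:8683  54:5080  55:372
  56:6873  57:240  58:9991  59:7346  60:889  61:3105  62:4496  63:42
  64:4535  65:7872  66:7502  67:1810  68:4840  69:514  70:9660  71:9484
Giant step factor: 5657^(-72) ≡ 2921 (mod 10133).
Scan 781·2921^i mod 10133 for i = 0, 1, …:
  i=0: 781   i=1: 1376   i=2: 6628   i=3: 6358
  i=4: 8062   i=5: 10   i=6: 8944   i=7: 2550
  i=8: 795   i=9: 1738     …   i=15: 5489
  i=16: 2963
Match at i=16, j=10: e = 16·72 + 10 = 1162.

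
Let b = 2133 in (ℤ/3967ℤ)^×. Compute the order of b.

3966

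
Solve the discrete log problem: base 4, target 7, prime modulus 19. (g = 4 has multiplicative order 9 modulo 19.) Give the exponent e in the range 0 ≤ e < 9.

3

Successive powers of 4 modulo 19:
  4^0=1  4^1=4  4^2=16  4^3=7
So 4^3 ≡ 7 (mod 19), giving e = 3.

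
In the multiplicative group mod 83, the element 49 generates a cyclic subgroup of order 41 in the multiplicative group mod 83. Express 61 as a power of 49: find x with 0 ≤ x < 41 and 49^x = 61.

40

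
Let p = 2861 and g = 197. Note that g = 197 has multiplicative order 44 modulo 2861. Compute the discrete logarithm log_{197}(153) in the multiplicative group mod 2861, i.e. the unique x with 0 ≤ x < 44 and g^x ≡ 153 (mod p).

Baby-step giant-step with m = ceil(sqrt(44)) = 7.
Baby table (197^j mod 2861 for j=0..6):
  0:1  1:197  2:1616  3:781  4:2224  5:395  6:568
Giant step factor: 197^(-7) ≡ 1787 (mod 2861).
Scan 153·1787^i mod 2861 for i = 0, 1, …:
  i=0: 153   i=1: 1616
Match at i=1, j=2: x = 1·7 + 2 = 9.

9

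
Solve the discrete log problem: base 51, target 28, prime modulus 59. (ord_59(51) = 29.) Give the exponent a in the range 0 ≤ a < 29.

26

Successive powers of 51 modulo 59:
  51^0=1  51^1=51  51^2=5  51^3=19  51^4=25  51^5=36
  51^6=7  51^7=3  51^8=35  51^9=15  51^10=57  51^11=16
  51^12=49  51^13=21  51^14=9  51^15=46  51^16=45  51^17=53
  51^18=48  51^19=29  51^20=4  51^21=27  51^22=20  51^23=17
  51^24=41  51^25=26  51^26=28
So 51^26 ≡ 28 (mod 59), giving a = 26.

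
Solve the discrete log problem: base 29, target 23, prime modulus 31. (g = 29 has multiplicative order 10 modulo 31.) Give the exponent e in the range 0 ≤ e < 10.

Successive powers of 29 modulo 31:
  29^0=1  29^1=29  29^2=4  29^3=23
So 29^3 ≡ 23 (mod 31), giving e = 3.

3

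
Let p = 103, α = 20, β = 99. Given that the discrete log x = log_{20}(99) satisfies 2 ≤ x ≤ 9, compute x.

5

Compute 20^2 mod 103 = 91, then multiply by 20 repeatedly:
  20^2=91  20^3=69  20^4=41  20^5=99
Found 99 at exponent 5.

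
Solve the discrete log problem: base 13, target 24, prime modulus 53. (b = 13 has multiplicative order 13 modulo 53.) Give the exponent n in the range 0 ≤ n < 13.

3

Successive powers of 13 modulo 53:
  13^0=1  13^1=13  13^2=10  13^3=24
So 13^3 ≡ 24 (mod 53), giving n = 3.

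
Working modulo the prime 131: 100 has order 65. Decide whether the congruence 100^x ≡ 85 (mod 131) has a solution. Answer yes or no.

85 ∈ ⟨100⟩ iff 85^65 ≡ 1 (mod 131), since |⟨100⟩| = 65.
85^65 mod 131 = 130.
Since 130 ≠ 1, 85 does not lie in the subgroup.

no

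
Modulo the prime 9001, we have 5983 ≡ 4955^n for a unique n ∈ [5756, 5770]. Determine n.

5758

Compute 4955^5756 mod 9001 = 3118, then multiply by 4955 repeatedly:
  4955^5756=3118  4955^5757=3974  4955^5758=5983
Found 5983 at exponent 5758.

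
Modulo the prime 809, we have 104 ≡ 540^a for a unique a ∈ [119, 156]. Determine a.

Compute 540^119 mod 809 = 486, then multiply by 540 repeatedly:
  540^119=486  540^120=324  540^121=216  540^122=144  540^123=96
  540^124=64  540^125=582  540^126=388  540^127=798  540^128=532
  540^129=85  540^130=596  540^131=667  540^132=175  540^133=656
  540^134=707  540^135=741  540^136=494  540^137=599  540^138=669
  540^139=446  540^140=567  540^141=378  540^142=252  540^143=168
  540^144=112  540^145=614  540^146=679  540^147=183  540^148=122
  540^149=351  540^150=234  540^151=156  540^152=104
Found 104 at exponent 152.

152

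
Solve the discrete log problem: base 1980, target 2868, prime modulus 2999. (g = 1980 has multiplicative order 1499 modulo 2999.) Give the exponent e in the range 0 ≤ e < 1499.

448

Baby-step giant-step with m = ceil(sqrt(1499)) = 39.
Baby table (1980^j mod 2999 for j=0..38):
  0:1  1:1980  2:707  3:2326  4:2015  5:1030  6:80  7:2452
  8:2578  9:142  10:2253  11:1427  12:402  13:1225  14:2308  15:2363
  16:300  17:198  18:2170  19:2032  20:1701  21:103  22:8  23:845
  24:2657  25:614  26:1125  27:2242  28:640  29:1622  30:2630  31:1136
  32:30  33:2419  34:217  35:803  36:470  37:910  38:2400
Giant step factor: 1980^(-39) ≡ 1047 (mod 2999).
Scan 2868·1047^i mod 2999 for i = 0, 1, …:
  i=0: 2868   i=1: 797   i=2: 737   i=3: 896
  i=4: 2424   i=5: 774   i=6: 648   i=7: 682
  i=8: 292   i=9: 2825   i=10: 761   i=11: 2032
Match at i=11, j=19: e = 11·39 + 19 = 448.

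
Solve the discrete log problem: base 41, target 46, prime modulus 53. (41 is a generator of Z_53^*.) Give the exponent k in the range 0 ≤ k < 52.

Successive powers of 41 modulo 53:
  41^0=1  41^1=41  41^2=38  41^3=21  41^4=13  41^5=3
  41^6=17  41^7=8  41^8=10  41^9=39  41^10=9  41^11=51
  41^12=24  41^13=30  41^14=11  41^15=27  41^16=47  41^17=19
  41^18=37  41^19=33  41^20=28  41^21=35  41^22=4  41^23=5
  41^24=46
So 41^24 ≡ 46 (mod 53), giving k = 24.

24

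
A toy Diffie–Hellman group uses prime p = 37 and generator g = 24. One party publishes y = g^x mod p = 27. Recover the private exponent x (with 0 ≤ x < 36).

Successive powers of 24 modulo 37:
  24^0=1  24^1=24  24^2=21  24^3=23  24^4=34  24^5=2
  24^6=11  24^7=5  24^8=9  24^9=31  24^10=4  24^11=22
  24^12=10  24^13=18  24^14=25  24^15=8  24^16=7  24^17=20
  24^18=36  24^19=13  24^20=16  24^21=14  24^22=3  24^23=35
  24^24=26  24^25=32  24^26=28  24^27=6  24^28=33  24^29=15
  24^30=27
So 24^30 ≡ 27 (mod 37), giving x = 30.

30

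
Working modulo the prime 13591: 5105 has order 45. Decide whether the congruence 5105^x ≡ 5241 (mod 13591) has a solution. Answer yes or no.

no

5241 ∈ ⟨5105⟩ iff 5241^45 ≡ 1 (mod 13591), since |⟨5105⟩| = 45.
5241^45 mod 13591 = 12276.
Since 12276 ≠ 1, 5241 does not lie in the subgroup.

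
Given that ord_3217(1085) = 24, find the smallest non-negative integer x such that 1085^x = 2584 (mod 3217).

Successive powers of 1085 modulo 3217:
  1085^0=1  1085^1=1085  1085^2=3020  1085^3=1794  1085^4=205  1085^5=452
  1085^6=1436  1085^7=1032  1085^8=204  1085^9=2584
So 1085^9 ≡ 2584 (mod 3217), giving x = 9.

9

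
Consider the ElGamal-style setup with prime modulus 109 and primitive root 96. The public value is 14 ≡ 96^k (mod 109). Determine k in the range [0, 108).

49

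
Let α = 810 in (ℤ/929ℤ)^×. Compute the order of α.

464

The order of 810 must divide p − 1 = 928 = 2^5 · 29.
Divisors: 1, 2, 4, 8, 16, 29, 32, 58, 116, 232, 464, 928.
Check each in increasing order: 810^1 ≡ 810;  810^2 ≡ 226;  810^4 ≡ 910;  810^8 ≡ 361;  810^16 ≡ 261;  810^29 ≡ 46;  810^32 ≡ 304;  810^58 ≡ 258;  810^116 ≡ 605;  810^232 ≡ 928;  810^464 ≡ 1.
Smallest exponent giving 1 is 464.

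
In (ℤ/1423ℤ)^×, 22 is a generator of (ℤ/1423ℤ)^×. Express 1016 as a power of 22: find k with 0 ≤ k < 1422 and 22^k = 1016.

1225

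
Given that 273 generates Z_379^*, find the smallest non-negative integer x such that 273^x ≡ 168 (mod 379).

Baby-step giant-step with m = ceil(sqrt(378)) = 20.
Baby table (273^j mod 379 for j=0..19):
  0:1  1:273  2:245  3:181  4:143  5:2  6:167  7:111
  8:362  9:286  10:4  11:334  12:222  13:345  14:193  15:8
  16:289  17:65  18:311  19:7
Giant step factor: 273^(-20) ≡ 308 (mod 379).
Scan 168·308^i mod 379 for i = 0, 1, …:
  i=0: 168   i=1: 200   i=2: 202   i=3: 60
  i=4: 288   i=5: 18   i=6: 238   i=7: 157
  i=8: 223   i=9: 85     …   i=16: 199
  i=17: 273
Match at i=17, j=1: x = 17·20 + 1 = 341.

341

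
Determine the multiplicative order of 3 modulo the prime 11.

5

The order of 3 must divide p − 1 = 10 = 2 · 5.
Divisors: 1, 2, 5, 10.
Check each in increasing order: 3^1 ≡ 3;  3^2 ≡ 9;  3^5 ≡ 1.
Smallest exponent giving 1 is 5.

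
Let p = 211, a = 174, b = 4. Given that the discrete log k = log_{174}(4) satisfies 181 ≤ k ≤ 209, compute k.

194

Compute 174^181 mod 211 = 3, then multiply by 174 repeatedly:
  174^181=3  174^182=100  174^183=98  174^184=172  174^185=177
  174^186=203  174^187=85  174^188=20  174^189=104  174^190=161
  174^191=162  174^192=125  174^193=17  174^194=4
Found 4 at exponent 194.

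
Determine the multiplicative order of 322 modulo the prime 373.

186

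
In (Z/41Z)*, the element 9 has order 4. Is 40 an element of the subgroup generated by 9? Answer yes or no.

⟨9⟩ has order 4; its elements mod 41 are {1, 9, 32, 40}.
40 is in this set.

yes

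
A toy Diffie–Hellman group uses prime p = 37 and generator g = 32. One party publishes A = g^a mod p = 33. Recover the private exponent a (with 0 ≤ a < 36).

Successive powers of 32 modulo 37:
  32^0=1  32^1=32  32^2=25  32^3=23  32^4=33
So 32^4 ≡ 33 (mod 37), giving a = 4.

4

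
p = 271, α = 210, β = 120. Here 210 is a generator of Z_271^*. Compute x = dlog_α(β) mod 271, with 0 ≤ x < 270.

Baby-step giant-step with m = ceil(sqrt(270)) = 17.
Baby table (210^j mod 271 for j=0..16):
  0:1  1:210  2:198  3:117  4:180  5:131  6:139  7:193
  8:151  9:3  10:88  11:52  12:80  13:269  14:122  15:146
  16:37
Giant step factor: 210^(-17) ≡ 204 (mod 271).
Scan 120·204^i mod 271 for i = 0, 1, …:
  i=0: 120   i=1: 90   i=2: 203   i=3: 220
  i=4: 165   i=5: 56   i=6: 42   i=7: 167
  i=8: 193
Match at i=8, j=7: x = 8·17 + 7 = 143.

143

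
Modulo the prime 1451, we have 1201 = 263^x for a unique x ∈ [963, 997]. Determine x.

978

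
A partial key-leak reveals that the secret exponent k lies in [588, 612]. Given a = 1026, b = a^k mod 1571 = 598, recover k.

598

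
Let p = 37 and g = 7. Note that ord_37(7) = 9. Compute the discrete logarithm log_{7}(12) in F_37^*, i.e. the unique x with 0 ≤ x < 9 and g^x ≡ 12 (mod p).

2

Successive powers of 7 modulo 37:
  7^0=1  7^1=7  7^2=12
So 7^2 ≡ 12 (mod 37), giving x = 2.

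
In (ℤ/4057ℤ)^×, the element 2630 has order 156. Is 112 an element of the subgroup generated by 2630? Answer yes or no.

112 ∈ ⟨2630⟩ iff 112^156 ≡ 1 (mod 4057), since |⟨2630⟩| = 156.
112^156 mod 4057 = 1.
Since 1 = 1, 112 lies in the subgroup.

yes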